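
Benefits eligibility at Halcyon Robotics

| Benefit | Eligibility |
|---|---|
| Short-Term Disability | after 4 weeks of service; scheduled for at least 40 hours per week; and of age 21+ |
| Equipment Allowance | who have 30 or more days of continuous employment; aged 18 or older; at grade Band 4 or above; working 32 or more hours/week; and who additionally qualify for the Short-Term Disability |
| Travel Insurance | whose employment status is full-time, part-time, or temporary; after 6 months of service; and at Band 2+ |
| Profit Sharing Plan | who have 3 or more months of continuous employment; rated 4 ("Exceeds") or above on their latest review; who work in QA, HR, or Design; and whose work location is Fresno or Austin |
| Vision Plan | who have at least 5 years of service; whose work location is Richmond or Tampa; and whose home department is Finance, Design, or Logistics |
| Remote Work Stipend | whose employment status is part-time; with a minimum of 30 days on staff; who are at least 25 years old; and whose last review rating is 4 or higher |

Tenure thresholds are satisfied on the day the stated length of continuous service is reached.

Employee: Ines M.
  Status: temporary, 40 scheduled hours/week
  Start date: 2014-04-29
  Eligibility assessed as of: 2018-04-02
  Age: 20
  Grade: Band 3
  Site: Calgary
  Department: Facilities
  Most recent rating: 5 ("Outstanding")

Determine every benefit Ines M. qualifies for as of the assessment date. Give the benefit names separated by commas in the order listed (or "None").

Travel Insurance

Service from 2014-04-29 to 2018-04-02: 1434 days.
Short-Term Disability — service 1434 days ≥ 4 weeks (≈28 days) ✓; 40 hrs/wk ≥ 40 ✓; age 20 < 21 ✗ → not eligible.
Equipment Allowance — service 1434 days ≥ 30 days ✓; age 20 ≥ 18 ✓; grade Band 3 < Band 4 ✗ → not eligible.
Travel Insurance — status temporary ✓; service 1434 days ≥ 6 months (≈180 days) ✓; grade Band 3 ≥ Band 2 ✓ → eligible.
Profit Sharing Plan — service 1434 days ≥ 3 months (≈90 days) ✓; rating 5 ≥ 4 ✓; dept Facilities ✗ → not eligible.
Vision Plan — service 1434 days < 5 years (≈1825 days) ✗ → not eligible.
Remote Work Stipend — status temporary ✗ (requires part-time) → not eligible.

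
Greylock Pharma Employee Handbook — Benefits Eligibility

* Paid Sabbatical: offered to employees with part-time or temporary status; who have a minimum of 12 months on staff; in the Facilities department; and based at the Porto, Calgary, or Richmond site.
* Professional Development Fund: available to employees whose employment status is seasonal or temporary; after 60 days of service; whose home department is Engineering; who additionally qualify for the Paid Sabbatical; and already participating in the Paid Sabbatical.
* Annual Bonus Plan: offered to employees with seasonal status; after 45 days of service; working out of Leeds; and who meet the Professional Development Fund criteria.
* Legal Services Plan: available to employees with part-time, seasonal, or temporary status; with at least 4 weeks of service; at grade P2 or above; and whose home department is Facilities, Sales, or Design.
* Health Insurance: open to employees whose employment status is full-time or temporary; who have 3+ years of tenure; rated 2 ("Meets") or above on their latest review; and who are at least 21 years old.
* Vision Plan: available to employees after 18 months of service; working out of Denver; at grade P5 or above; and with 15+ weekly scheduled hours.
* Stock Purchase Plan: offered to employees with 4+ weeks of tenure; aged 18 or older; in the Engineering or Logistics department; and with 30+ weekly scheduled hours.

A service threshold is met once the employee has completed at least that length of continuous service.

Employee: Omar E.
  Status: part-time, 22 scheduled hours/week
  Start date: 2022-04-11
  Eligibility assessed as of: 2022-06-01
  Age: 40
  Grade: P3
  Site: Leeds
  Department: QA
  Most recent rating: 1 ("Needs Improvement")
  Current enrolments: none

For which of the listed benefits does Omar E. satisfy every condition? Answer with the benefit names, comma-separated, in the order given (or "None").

None

Service from 2022-04-11 to 2022-06-01: 51 days.
Paid Sabbatical — status part-time ✓; service 51 days < 12 months (≈360 days) ✗ → not eligible.
Professional Development Fund — status part-time ✗ (requires seasonal or temporary) → not eligible.
Annual Bonus Plan — status part-time ✗ (requires seasonal) → not eligible.
Legal Services Plan — status part-time ✓; service 51 days ≥ 4 weeks (≈28 days) ✓; grade P3 ≥ P2 ✓; dept QA ✗ → not eligible.
Health Insurance — status part-time ✗ (requires full-time or temporary) → not eligible.
Vision Plan — service 51 days < 18 months (≈540 days) ✗ → not eligible.
Stock Purchase Plan — service 51 days ≥ 4 weeks (≈28 days) ✓; age 40 ≥ 18 ✓; dept QA ✗ → not eligible.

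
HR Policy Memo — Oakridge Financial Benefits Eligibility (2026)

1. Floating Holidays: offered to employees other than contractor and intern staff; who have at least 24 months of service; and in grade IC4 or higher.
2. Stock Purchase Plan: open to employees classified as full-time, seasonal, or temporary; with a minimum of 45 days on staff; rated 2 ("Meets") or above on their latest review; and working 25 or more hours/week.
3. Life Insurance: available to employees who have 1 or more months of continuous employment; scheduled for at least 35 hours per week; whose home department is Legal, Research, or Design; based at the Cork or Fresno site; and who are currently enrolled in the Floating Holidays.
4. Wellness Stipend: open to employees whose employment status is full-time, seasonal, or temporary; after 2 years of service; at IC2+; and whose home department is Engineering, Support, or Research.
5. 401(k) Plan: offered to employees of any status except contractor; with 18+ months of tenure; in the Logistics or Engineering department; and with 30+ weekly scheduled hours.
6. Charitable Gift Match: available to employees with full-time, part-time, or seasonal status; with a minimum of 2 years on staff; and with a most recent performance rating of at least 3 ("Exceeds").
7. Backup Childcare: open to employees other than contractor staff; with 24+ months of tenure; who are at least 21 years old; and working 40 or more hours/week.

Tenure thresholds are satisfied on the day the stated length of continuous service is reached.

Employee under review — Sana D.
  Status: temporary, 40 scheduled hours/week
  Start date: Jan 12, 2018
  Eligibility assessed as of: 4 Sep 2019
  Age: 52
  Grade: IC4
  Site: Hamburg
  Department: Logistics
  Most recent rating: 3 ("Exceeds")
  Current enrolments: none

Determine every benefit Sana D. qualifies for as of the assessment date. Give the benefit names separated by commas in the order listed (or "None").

Service from Jan 12, 2018 to 4 Sep 2019: 600 days.
Floating Holidays — status temporary ✓ (not excluded); service 600 days < 24 months (≈720 days) ✗ → not eligible.
Stock Purchase Plan — status temporary ✓; service 600 days ≥ 45 days ✓; rating 3 ≥ 2 ✓; 40 hrs/wk ≥ 25 ✓ → eligible.
Life Insurance — service 600 days ≥ 1 month (≈30 days) ✓; 40 hrs/wk ≥ 35 ✓; dept Logistics ✗ → not eligible.
Wellness Stipend — status temporary ✓; service 600 days < 2 years (≈730 days) ✗ → not eligible.
401(k) Plan — status temporary ✓ (not excluded); service 600 days ≥ 18 months (≈540 days) ✓; dept Logistics ✓; 40 hrs/wk ≥ 30 ✓ → eligible.
Charitable Gift Match — status temporary ✗ (requires full-time, part-time, or seasonal) → not eligible.
Backup Childcare — status temporary ✓ (not excluded); service 600 days < 24 months (≈720 days) ✗ → not eligible.

Stock Purchase Plan, 401(k) Plan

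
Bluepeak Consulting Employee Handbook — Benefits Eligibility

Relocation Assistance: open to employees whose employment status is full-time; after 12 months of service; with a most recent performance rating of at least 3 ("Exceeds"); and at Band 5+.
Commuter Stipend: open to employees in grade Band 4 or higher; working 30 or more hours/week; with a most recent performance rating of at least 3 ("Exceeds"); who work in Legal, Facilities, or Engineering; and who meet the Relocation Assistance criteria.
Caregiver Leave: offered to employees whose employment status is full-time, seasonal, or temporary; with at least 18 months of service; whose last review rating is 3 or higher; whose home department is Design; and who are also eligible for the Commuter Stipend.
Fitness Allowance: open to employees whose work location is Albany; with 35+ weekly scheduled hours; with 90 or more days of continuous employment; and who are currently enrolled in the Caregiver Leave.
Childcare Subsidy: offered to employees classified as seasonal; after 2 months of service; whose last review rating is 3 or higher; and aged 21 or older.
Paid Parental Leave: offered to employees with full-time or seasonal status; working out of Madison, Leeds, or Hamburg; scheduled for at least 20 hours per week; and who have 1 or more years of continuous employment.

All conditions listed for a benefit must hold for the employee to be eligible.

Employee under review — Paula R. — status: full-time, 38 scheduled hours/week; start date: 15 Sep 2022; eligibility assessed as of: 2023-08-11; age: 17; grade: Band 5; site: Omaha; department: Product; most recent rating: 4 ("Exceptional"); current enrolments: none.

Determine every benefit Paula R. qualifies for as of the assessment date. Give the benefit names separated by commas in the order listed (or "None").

Service from 15 Sep 2022 to 2023-08-11: 330 days.
Relocation Assistance — status full-time ✓; service 330 days < 12 months (≈360 days) ✗ → not eligible.
Commuter Stipend — grade Band 5 ≥ Band 4 ✓; 38 hrs/wk ≥ 30 ✓; rating 4 ≥ 3 ✓; dept Product ✗ → not eligible.
Caregiver Leave — status full-time ✓; service 330 days < 18 months (≈540 days) ✗ → not eligible.
Fitness Allowance — site Omaha ✗ (not Albany) → not eligible.
Childcare Subsidy — status full-time ✗ (requires seasonal) → not eligible.
Paid Parental Leave — status full-time ✓; site Omaha ✗ (not Madison, Leeds, or Hamburg) → not eligible.

None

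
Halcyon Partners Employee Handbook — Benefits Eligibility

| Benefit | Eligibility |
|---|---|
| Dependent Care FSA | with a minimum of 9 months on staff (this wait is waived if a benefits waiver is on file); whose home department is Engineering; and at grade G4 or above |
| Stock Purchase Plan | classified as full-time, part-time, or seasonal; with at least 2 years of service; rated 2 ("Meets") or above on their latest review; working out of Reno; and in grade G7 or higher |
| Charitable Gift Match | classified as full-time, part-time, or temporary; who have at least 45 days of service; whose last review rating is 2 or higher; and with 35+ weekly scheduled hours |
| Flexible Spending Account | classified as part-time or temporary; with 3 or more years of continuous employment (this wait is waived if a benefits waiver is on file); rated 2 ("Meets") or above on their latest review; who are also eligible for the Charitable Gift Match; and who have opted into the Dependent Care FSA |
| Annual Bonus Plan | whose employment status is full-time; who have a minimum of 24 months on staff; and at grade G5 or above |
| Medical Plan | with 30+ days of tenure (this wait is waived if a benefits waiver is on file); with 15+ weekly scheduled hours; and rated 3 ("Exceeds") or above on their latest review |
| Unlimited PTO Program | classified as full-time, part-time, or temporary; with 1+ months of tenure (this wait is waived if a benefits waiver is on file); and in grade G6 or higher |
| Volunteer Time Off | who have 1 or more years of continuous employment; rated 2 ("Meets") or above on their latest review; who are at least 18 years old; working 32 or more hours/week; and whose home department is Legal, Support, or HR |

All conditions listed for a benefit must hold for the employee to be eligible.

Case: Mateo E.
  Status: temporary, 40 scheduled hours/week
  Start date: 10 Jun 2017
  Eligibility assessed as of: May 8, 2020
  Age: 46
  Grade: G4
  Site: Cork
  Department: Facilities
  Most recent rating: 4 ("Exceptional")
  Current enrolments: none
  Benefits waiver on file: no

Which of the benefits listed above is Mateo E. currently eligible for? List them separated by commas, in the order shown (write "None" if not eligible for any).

Service from 10 Jun 2017 to May 8, 2020: 1063 days.
Dependent Care FSA — no waiver, service 1063 days ≥ 9 months (≈270 days) ✓; dept Facilities ✗ → not eligible.
Stock Purchase Plan — status temporary ✗ (requires full-time, part-time, or seasonal) → not eligible.
Charitable Gift Match — status temporary ✓; service 1063 days ≥ 45 days ✓; rating 4 ≥ 2 ✓; 40 hrs/wk ≥ 35 ✓ → eligible.
Flexible Spending Account — status temporary ✓; no waiver, service 1063 days < 3 years (≈1095 days) ✗ → not eligible.
Annual Bonus Plan — status temporary ✗ (requires full-time) → not eligible.
Medical Plan — no waiver, service 1063 days ≥ 30 days ✓; 40 hrs/wk ≥ 15 ✓; rating 4 ≥ 3 ✓ → eligible.
Unlimited PTO Program — status temporary ✓; no waiver, service 1063 days ≥ 1 month (≈30 days) ✓; grade G4 < G6 ✗ → not eligible.
Volunteer Time Off — service 1063 days ≥ 1 year (≈365 days) ✓; rating 4 ≥ 2 ✓; age 46 ≥ 18 ✓; 40 hrs/wk ≥ 32 ✓; dept Facilities ✗ → not eligible.

Charitable Gift Match, Medical Plan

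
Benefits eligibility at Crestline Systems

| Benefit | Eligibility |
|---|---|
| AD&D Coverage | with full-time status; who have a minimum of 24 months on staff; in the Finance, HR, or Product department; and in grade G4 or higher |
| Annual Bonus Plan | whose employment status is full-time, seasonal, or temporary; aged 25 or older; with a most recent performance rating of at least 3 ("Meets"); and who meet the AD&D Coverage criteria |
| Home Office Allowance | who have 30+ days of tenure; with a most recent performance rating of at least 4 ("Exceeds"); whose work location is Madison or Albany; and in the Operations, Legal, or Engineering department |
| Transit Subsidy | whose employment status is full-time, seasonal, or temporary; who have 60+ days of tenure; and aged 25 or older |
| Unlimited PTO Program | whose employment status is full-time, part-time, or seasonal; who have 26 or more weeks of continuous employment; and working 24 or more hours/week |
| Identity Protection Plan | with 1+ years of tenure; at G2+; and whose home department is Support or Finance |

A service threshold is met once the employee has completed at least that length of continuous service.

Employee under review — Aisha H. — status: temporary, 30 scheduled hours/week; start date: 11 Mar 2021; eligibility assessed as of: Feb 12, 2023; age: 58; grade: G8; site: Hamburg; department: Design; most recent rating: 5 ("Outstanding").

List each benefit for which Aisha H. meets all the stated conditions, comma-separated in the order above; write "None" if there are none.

Service from 11 Mar 2021 to Feb 12, 2023: 703 days.
AD&D Coverage — status temporary ✗ (requires full-time) → not eligible.
Annual Bonus Plan — status temporary ✓; age 58 ≥ 25 ✓; rating 5 ≥ 3 ✓; not eligible for AD&D Coverage ✗ → not eligible.
Home Office Allowance — service 703 days ≥ 30 days ✓; rating 5 ≥ 4 ✓; site Hamburg ✗ (not Madison or Albany) → not eligible.
Transit Subsidy — status temporary ✓; service 703 days ≥ 60 days ✓; age 58 ≥ 25 ✓ → eligible.
Unlimited PTO Program — status temporary ✗ (requires full-time, part-time, or seasonal) → not eligible.
Identity Protection Plan — service 703 days ≥ 1 year (≈365 days) ✓; grade G8 ≥ G2 ✓; dept Design ✗ → not eligible.

Transit Subsidy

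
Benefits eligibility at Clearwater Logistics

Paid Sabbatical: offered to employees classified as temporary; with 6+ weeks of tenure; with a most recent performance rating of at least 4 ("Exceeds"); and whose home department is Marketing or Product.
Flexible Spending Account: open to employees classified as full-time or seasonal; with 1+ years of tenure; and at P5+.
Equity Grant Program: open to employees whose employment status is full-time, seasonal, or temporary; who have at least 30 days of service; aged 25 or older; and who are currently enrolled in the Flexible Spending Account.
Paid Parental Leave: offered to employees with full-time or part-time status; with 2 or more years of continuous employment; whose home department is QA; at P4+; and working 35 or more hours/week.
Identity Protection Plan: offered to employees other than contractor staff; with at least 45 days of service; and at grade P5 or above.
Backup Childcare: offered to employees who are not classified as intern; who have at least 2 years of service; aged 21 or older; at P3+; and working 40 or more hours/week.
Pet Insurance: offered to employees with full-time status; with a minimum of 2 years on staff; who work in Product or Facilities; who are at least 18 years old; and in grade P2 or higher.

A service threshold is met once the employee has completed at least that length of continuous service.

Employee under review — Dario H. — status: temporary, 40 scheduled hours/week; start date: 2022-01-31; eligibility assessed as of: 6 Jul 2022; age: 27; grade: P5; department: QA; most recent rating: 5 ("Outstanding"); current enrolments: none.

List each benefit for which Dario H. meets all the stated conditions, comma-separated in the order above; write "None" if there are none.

Identity Protection Plan

Service from 2022-01-31 to 6 Jul 2022: 156 days.
Paid Sabbatical — status temporary ✓; service 156 days ≥ 6 weeks (≈42 days) ✓; rating 5 ≥ 4 ✓; dept QA ✗ → not eligible.
Flexible Spending Account — status temporary ✗ (requires full-time or seasonal) → not eligible.
Equity Grant Program — status temporary ✓; service 156 days ≥ 30 days ✓; age 27 ≥ 25 ✓; not enrolled in Flexible Spending Account ✗ → not eligible.
Paid Parental Leave — status temporary ✗ (requires full-time or part-time) → not eligible.
Identity Protection Plan — status temporary ✓ (not excluded); service 156 days ≥ 45 days ✓; grade P5 ≥ P5 ✓ → eligible.
Backup Childcare — status temporary ✓ (not excluded); service 156 days < 2 years (≈730 days) ✗ → not eligible.
Pet Insurance — status temporary ✗ (requires full-time) → not eligible.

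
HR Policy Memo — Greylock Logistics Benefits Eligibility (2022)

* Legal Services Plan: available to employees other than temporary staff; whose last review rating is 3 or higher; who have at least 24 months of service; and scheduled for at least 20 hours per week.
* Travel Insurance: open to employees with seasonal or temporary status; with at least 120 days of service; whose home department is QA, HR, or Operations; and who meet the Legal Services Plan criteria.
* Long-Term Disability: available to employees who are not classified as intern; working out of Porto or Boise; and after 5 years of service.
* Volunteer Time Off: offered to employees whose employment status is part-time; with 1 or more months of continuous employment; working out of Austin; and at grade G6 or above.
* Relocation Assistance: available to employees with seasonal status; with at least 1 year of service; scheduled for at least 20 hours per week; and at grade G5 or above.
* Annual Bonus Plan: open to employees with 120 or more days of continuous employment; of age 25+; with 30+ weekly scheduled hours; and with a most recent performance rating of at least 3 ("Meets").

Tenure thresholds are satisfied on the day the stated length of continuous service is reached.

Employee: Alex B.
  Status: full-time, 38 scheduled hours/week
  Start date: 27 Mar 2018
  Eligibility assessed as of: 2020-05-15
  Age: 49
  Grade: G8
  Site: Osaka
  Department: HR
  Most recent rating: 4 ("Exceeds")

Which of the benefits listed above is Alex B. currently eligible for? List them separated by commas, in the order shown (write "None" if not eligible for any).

Legal Services Plan, Annual Bonus Plan

Service from 27 Mar 2018 to 2020-05-15: 780 days.
Legal Services Plan — status full-time ✓ (not excluded); rating 4 ≥ 3 ✓; service 780 days ≥ 24 months (≈720 days) ✓; 38 hrs/wk ≥ 20 ✓ → eligible.
Travel Insurance — status full-time ✗ (requires seasonal or temporary) → not eligible.
Long-Term Disability — status full-time ✓ (not excluded); site Osaka ✗ (not Porto or Boise) → not eligible.
Volunteer Time Off — status full-time ✗ (requires part-time) → not eligible.
Relocation Assistance — status full-time ✗ (requires seasonal) → not eligible.
Annual Bonus Plan — service 780 days ≥ 120 days ✓; age 49 ≥ 25 ✓; 38 hrs/wk ≥ 30 ✓; rating 4 ≥ 3 ✓ → eligible.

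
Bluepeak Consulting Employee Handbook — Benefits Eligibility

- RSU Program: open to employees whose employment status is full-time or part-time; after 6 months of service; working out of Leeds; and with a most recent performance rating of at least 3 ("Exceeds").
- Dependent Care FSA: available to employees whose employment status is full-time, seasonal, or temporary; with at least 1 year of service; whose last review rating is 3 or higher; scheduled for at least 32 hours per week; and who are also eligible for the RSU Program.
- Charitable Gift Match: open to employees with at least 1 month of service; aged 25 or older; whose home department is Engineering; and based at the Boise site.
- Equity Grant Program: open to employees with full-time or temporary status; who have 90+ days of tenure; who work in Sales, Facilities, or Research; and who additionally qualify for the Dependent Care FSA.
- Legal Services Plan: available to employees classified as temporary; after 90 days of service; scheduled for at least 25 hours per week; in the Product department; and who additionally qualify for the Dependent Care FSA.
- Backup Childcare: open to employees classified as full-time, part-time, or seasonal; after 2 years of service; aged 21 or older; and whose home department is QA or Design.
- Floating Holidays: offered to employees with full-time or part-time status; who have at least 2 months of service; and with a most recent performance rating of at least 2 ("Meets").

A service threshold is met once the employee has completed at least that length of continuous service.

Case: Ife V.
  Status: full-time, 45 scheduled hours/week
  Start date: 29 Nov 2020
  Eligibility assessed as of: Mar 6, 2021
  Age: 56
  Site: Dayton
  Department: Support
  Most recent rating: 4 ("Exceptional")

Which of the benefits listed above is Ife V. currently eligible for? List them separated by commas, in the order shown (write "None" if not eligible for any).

Floating Holidays

Service from 29 Nov 2020 to Mar 6, 2021: 97 days.
RSU Program — status full-time ✓; service 97 days < 6 months (≈180 days) ✗ → not eligible.
Dependent Care FSA — status full-time ✓; service 97 days < 1 year (≈365 days) ✗ → not eligible.
Charitable Gift Match — service 97 days ≥ 1 month (≈30 days) ✓; age 56 ≥ 25 ✓; dept Support ✗ → not eligible.
Equity Grant Program — status full-time ✓; service 97 days ≥ 90 days ✓; dept Support ✗ → not eligible.
Legal Services Plan — status full-time ✗ (requires temporary) → not eligible.
Backup Childcare — status full-time ✓; service 97 days < 2 years (≈730 days) ✗ → not eligible.
Floating Holidays — status full-time ✓; service 97 days ≥ 2 months (≈60 days) ✓; rating 4 ≥ 2 ✓ → eligible.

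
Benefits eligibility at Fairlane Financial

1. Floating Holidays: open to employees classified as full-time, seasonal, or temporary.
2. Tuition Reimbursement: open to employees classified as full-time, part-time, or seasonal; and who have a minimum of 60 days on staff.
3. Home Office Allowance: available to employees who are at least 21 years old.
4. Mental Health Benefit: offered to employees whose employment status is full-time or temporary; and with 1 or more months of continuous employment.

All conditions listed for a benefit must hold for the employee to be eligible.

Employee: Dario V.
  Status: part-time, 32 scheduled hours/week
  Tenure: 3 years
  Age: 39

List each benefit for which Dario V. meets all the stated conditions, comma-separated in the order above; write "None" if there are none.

Floating Holidays — status part-time ✗ (requires full-time, seasonal, or temporary) → not eligible.
Tuition Reimbursement — status part-time ✓; service 3 years ≥ 60 days ✓ → eligible.
Home Office Allowance — age 39 ≥ 21 ✓ → eligible.
Mental Health Benefit — status part-time ✗ (requires full-time or temporary) → not eligible.

Tuition Reimbursement, Home Office Allowance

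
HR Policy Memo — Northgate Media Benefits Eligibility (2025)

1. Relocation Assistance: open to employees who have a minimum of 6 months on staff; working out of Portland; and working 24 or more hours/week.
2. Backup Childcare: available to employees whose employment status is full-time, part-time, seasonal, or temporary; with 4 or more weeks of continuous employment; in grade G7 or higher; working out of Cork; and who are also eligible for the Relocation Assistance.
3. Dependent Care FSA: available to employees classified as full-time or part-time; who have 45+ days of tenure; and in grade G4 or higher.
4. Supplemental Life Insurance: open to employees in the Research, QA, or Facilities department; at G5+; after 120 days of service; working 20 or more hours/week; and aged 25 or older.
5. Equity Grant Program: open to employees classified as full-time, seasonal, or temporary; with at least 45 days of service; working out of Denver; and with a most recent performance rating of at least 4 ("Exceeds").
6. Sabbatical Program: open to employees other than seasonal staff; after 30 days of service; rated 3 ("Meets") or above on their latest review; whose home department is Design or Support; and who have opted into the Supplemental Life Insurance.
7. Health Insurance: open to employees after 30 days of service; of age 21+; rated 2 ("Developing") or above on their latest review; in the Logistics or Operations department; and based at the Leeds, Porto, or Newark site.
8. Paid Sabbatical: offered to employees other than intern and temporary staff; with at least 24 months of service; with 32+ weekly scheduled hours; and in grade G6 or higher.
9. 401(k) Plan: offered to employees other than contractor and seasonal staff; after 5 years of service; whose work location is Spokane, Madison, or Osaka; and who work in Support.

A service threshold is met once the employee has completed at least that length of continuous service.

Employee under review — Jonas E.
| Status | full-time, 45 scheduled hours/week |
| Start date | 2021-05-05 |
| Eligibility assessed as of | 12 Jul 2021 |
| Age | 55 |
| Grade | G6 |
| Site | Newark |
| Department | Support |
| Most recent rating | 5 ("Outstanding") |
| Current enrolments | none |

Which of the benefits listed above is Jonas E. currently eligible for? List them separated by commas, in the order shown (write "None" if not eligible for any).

Dependent Care FSA

Service from 2021-05-05 to 12 Jul 2021: 68 days.
Relocation Assistance — service 68 days < 6 months (≈180 days) ✗ → not eligible.
Backup Childcare — status full-time ✓; service 68 days ≥ 4 weeks (≈28 days) ✓; grade G6 < G7 ✗ → not eligible.
Dependent Care FSA — status full-time ✓; service 68 days ≥ 45 days ✓; grade G6 ≥ G4 ✓ → eligible.
Supplemental Life Insurance — dept Support ✗ → not eligible.
Equity Grant Program — status full-time ✓; service 68 days ≥ 45 days ✓; site Newark ✗ (not Denver) → not eligible.
Sabbatical Program — status full-time ✓ (not excluded); service 68 days ≥ 30 days ✓; rating 5 ≥ 3 ✓; dept Support ✓; not enrolled in Supplemental Life Insurance ✗ → not eligible.
Health Insurance — service 68 days ≥ 30 days ✓; age 55 ≥ 21 ✓; rating 5 ≥ 2 ✓; dept Support ✗ → not eligible.
Paid Sabbatical — status full-time ✓ (not excluded); service 68 days < 24 months (≈720 days) ✗ → not eligible.
401(k) Plan — status full-time ✓ (not excluded); service 68 days < 5 years (≈1825 days) ✗ → not eligible.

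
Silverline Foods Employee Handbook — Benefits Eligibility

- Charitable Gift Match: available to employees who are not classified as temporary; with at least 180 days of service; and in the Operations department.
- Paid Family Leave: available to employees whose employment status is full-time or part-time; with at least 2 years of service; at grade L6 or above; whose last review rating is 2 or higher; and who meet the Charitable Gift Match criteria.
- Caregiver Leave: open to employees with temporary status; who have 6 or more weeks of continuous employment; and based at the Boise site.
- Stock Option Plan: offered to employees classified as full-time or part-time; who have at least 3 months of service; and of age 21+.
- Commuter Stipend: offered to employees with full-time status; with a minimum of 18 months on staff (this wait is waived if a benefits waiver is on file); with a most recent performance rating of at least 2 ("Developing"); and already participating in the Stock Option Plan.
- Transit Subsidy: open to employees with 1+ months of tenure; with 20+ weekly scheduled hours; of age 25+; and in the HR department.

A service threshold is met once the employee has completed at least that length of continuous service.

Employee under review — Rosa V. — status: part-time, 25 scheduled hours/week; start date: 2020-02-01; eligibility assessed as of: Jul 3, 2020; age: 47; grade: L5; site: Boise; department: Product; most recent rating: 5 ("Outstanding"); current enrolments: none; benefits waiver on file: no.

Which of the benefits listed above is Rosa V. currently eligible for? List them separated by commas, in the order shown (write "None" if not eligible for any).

Stock Option Plan

Service from 2020-02-01 to Jul 3, 2020: 153 days.
Charitable Gift Match — status part-time ✓ (not excluded); service 153 days < 180 days ✗ → not eligible.
Paid Family Leave — status part-time ✓; service 153 days < 2 years (≈730 days) ✗ → not eligible.
Caregiver Leave — status part-time ✗ (requires temporary) → not eligible.
Stock Option Plan — status part-time ✓; service 153 days ≥ 3 months (≈90 days) ✓; age 47 ≥ 21 ✓ → eligible.
Commuter Stipend — status part-time ✗ (requires full-time) → not eligible.
Transit Subsidy — service 153 days ≥ 1 month (≈30 days) ✓; 25 hrs/wk ≥ 20 ✓; age 47 ≥ 25 ✓; dept Product ✗ → not eligible.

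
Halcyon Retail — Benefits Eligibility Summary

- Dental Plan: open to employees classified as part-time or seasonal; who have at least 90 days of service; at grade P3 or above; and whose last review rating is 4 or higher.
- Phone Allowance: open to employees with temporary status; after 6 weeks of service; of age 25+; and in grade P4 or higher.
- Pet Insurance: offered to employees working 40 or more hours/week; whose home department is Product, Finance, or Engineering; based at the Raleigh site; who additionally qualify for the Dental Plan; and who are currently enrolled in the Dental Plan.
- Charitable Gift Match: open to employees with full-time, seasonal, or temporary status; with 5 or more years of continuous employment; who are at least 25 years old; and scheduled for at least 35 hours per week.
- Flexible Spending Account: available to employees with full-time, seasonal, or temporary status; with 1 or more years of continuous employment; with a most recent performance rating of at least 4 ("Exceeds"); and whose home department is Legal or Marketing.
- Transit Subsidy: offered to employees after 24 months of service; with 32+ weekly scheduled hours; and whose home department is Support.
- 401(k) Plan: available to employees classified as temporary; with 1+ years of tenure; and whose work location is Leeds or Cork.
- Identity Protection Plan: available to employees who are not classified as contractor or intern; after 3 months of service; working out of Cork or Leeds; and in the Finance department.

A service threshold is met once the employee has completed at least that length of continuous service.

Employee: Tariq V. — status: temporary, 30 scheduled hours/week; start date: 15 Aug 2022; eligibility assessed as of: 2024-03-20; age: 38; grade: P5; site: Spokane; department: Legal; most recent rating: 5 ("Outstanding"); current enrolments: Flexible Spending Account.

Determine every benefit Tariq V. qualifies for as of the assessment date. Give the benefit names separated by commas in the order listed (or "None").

Phone Allowance, Flexible Spending Account

Service from 15 Aug 2022 to 2024-03-20: 583 days.
Dental Plan — status temporary ✗ (requires part-time or seasonal) → not eligible.
Phone Allowance — status temporary ✓; service 583 days ≥ 6 weeks (≈42 days) ✓; age 38 ≥ 25 ✓; grade P5 ≥ P4 ✓ → eligible.
Pet Insurance — 30 hrs/wk < 40 ✗ → not eligible.
Charitable Gift Match — status temporary ✓; service 583 days < 5 years (≈1825 days) ✗ → not eligible.
Flexible Spending Account — status temporary ✓; service 583 days ≥ 1 year (≈365 days) ✓; rating 5 ≥ 4 ✓; dept Legal ✓ → eligible.
Transit Subsidy — service 583 days < 24 months (≈720 days) ✗ → not eligible.
401(k) Plan — status temporary ✓; service 583 days ≥ 1 year (≈365 days) ✓; site Spokane ✗ (not Leeds or Cork) → not eligible.
Identity Protection Plan — status temporary ✓ (not excluded); service 583 days ≥ 3 months (≈90 days) ✓; site Spokane ✗ (not Cork or Leeds) → not eligible.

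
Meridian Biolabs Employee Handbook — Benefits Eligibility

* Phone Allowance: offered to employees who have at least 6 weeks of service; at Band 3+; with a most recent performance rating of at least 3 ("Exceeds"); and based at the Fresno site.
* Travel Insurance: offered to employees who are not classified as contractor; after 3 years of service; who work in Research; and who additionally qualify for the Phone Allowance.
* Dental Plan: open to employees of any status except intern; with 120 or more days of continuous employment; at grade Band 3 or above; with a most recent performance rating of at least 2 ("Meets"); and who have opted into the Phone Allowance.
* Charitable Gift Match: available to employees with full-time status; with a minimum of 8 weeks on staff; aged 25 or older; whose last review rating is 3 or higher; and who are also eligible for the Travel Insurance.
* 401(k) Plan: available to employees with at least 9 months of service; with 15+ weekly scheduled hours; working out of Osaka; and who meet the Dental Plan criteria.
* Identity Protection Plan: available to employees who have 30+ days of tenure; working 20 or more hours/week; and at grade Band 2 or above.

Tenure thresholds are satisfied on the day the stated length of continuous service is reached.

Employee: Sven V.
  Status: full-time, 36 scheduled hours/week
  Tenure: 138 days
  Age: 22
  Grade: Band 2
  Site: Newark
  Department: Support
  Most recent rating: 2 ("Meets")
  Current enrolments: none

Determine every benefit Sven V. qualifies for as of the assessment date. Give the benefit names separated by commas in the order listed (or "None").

Phone Allowance — service 138 days ≥ 6 weeks (≈42 days) ✓; grade Band 2 < Band 3 ✗ → not eligible.
Travel Insurance — status full-time ✓ (not excluded); service 138 days < 3 years (≈1095 days) ✗ → not eligible.
Dental Plan — status full-time ✓ (not excluded); service 138 days ≥ 120 days ✓; grade Band 2 < Band 3 ✗ → not eligible.
Charitable Gift Match — status full-time ✓; service 138 days ≥ 8 weeks (≈56 days) ✓; age 22 < 25 ✗ → not eligible.
401(k) Plan — service 138 days < 9 months (≈270 days) ✗ → not eligible.
Identity Protection Plan — service 138 days ≥ 30 days ✓; 36 hrs/wk ≥ 20 ✓; grade Band 2 ≥ Band 2 ✓ → eligible.

Identity Protection Plan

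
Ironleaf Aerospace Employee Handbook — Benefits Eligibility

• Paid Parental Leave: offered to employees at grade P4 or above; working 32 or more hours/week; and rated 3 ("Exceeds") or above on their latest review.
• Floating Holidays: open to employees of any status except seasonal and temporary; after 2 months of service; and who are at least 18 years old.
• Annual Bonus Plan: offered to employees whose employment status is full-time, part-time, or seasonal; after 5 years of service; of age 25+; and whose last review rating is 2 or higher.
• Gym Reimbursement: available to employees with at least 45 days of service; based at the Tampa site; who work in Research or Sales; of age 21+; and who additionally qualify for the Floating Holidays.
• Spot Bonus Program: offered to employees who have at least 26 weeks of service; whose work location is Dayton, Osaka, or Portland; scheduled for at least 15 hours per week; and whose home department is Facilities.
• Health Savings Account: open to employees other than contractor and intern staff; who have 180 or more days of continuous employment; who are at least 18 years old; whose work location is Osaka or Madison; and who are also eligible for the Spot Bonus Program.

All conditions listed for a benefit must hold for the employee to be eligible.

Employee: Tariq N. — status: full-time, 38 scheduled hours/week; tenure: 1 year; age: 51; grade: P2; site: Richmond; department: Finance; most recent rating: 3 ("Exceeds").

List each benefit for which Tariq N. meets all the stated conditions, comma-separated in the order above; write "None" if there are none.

Paid Parental Leave — grade P2 < P4 ✗ → not eligible.
Floating Holidays — status full-time ✓ (not excluded); service 1 year ≥ 2 months (≈60 days) ✓; age 51 ≥ 18 ✓ → eligible.
Annual Bonus Plan — status full-time ✓; service 1 year < 5 years ✗ → not eligible.
Gym Reimbursement — service 1 year ≥ 45 days ✓; site Richmond ✗ (not Tampa) → not eligible.
Spot Bonus Program — service 1 year ≥ 26 weeks (≈182 days) ✓; site Richmond ✗ (not Dayton, Osaka, or Portland) → not eligible.
Health Savings Account — status full-time ✓ (not excluded); service 1 year ≥ 180 days ✓; age 51 ≥ 18 ✓; site Richmond ✗ (not Osaka or Madison) → not eligible.

Floating Holidays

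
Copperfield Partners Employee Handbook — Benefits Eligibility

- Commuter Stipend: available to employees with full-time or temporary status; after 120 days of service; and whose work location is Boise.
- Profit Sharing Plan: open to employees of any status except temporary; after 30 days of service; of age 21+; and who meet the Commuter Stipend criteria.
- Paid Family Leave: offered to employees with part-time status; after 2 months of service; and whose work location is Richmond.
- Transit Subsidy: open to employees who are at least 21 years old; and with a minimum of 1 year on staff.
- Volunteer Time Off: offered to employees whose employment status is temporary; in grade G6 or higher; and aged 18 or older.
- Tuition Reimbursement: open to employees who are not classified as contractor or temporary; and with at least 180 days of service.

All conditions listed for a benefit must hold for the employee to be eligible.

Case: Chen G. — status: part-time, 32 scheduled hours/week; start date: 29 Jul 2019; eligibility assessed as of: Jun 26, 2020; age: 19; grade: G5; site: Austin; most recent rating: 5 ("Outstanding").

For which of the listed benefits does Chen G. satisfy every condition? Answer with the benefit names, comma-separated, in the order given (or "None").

Tuition Reimbursement

Service from 29 Jul 2019 to Jun 26, 2020: 333 days.
Commuter Stipend — status part-time ✗ (requires full-time or temporary) → not eligible.
Profit Sharing Plan — status part-time ✓ (not excluded); service 333 days ≥ 30 days ✓; age 19 < 21 ✗ → not eligible.
Paid Family Leave — status part-time ✓; service 333 days ≥ 2 months (≈60 days) ✓; site Austin ✗ (not Richmond) → not eligible.
Transit Subsidy — age 19 < 21 ✗ → not eligible.
Volunteer Time Off — status part-time ✗ (requires temporary) → not eligible.
Tuition Reimbursement — status part-time ✓ (not excluded); service 333 days ≥ 180 days ✓ → eligible.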